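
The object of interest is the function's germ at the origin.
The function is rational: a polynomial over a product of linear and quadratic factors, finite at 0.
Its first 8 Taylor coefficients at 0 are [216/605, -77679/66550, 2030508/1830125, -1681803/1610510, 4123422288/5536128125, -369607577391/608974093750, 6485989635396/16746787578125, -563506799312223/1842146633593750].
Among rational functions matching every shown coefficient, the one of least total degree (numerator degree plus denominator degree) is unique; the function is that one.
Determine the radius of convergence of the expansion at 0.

No rational of total degree below 5 reproduces all 8 coefficients; solving the [2/3] Pade equations on them gives f(α) = (-3*α**2/2 + 7*α/2 - 40/33)/((α - 11/9)*(α + 5/3)**2), whose expansion matches every shown term.
Denominator factor (α + 5/3)^2: pole of order 2 at -5/3, modulus 5/3.
Denominator factor (α - 11/9): pole of order 1 at 11/9, modulus 11/9.
The radius of convergence is the smallest modulus among the singular points: 11/9.

The radius of convergence is 11/9.


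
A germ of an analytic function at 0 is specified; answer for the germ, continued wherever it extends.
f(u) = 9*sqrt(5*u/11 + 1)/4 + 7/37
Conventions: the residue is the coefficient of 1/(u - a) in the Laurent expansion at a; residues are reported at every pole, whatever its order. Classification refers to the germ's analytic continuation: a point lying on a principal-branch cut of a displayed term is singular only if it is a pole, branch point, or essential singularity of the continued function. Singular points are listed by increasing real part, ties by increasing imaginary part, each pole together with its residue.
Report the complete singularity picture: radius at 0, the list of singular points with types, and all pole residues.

Radius of convergence at 0: 11/5.
At -11/5: an algebraic (square-root) branch point.

Branch term (9/4)*sqrt(1 - u/(-11/5)): its argument vanishes at u = -11/5, a square-root branch point, modulus 11/5.
The radius of convergence is the smallest modulus among the singular points: 11/5.


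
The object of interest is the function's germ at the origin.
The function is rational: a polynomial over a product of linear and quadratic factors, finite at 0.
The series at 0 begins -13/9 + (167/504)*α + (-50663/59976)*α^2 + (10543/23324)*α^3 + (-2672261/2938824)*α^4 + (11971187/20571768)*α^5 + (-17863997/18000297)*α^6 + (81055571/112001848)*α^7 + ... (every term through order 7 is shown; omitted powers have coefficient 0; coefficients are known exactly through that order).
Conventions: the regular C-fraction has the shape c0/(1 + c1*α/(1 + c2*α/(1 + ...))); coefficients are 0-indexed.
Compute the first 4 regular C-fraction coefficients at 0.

Taylor coefficients (read off): a_0 = -13/9, a_1 = 167/504, a_2 = -50663/59976, a_3 = 10543/23324.
c0 = a_0 = -13/9. Peel one level at a time: if S = 1 + c*α/S' with S'(0) = 1, then c is the α-coefficient of S and S' = c*α/(S - 1).
S_1 = c0/f = 1 + (167/728)*α + (-684977/1287104)*α^2 + ...; c1 = 167/728.
S_2 = c1*α/(S_1 - 1) = 1 + (684977/295256)*α + (41387167/8059921)*α^2 + ...; c2 = 684977/295256.
S_3 = c2*α/(S_2 - 1) = 1 + (-4304265368/1944649703)*α + ...; c3 = -4304265368/1944649703.

The regular C-fraction coefficients are [-13/9, 167/728, 684977/295256, -4304265368/1944649703].


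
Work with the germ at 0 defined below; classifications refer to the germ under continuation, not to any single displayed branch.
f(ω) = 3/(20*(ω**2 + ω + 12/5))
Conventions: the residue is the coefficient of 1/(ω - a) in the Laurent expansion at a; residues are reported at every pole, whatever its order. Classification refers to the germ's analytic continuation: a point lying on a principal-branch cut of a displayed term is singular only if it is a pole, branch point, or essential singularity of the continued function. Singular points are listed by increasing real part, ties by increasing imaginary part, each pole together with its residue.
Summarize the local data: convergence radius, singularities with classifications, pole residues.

Denominator factor (ω**2 + ω + 12/5): discriminant -43/5, complex-conjugate roots (-1/2) + ((1/10)*sqrt(215))*i and (-1/2) - ((1/10)*sqrt(215))*i; poles of order 1, moduli (2/5)*sqrt(15) and (2/5)*sqrt(15).
The radius of convergence is the smallest modulus among the singular points: (2/5)*sqrt(15).
The factor ω**2 + ω + 12/5 splits as (ω - a)(ω - a') with a = (-1/2) - ((1/10)*sqrt(215))*i, a' = (-1/2) + ((1/10)*sqrt(215))*i. At the order-1 pole a set g(ω) = (ω - a)*f(ω) = [3/20] / (ω - a').
Simple pole: residue = g(a) at a = (-1/2) - ((1/10)*sqrt(215))*i, which is ((3/860)*sqrt(215))*i.
The factor ω**2 + ω + 12/5 splits as (ω - a)(ω - a') with a = (-1/2) + ((1/10)*sqrt(215))*i, a' = (-1/2) - ((1/10)*sqrt(215))*i. At the order-1 pole a set g(ω) = (ω - a)*f(ω) = [3/20] / (ω - a').
Simple pole: residue = g(a) at a = (-1/2) + ((1/10)*sqrt(215))*i, which is -((3/860)*sqrt(215))*i.
List the singular points by increasing real part (a conjugate pair: the negative imaginary part first).

Radius of convergence at 0: (2/5)*sqrt(15).
At (-1/2) - ((1/10)*sqrt(215))*i: a pole of order 1; residue ((3/860)*sqrt(215))*i.
At (-1/2) + ((1/10)*sqrt(215))*i: a pole of order 1; residue -((3/860)*sqrt(215))*i.


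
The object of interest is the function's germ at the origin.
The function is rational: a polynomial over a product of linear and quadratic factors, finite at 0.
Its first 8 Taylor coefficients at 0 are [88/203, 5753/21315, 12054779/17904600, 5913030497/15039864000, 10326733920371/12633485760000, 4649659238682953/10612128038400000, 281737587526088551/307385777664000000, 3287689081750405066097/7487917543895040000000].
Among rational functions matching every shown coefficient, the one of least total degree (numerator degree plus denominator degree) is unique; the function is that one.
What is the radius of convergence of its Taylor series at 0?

The radius of convergence is -1/24 + (1/264)*sqrt(63481).

No rational of total degree below 3 reproduces all 8 coefficients; solving the [0/3] Pade equations on them gives f(ψ) = 16/(29*(ψ - 7/5)*(ψ**2 - ψ/12 - 10/11)), whose expansion matches every shown term.
Denominator factor (ψ - 7/5): pole of order 1 at 7/5, modulus 7/5.
Denominator factor (ψ**2 - ψ/12 - 10/11): discriminant 5771/1584, real irrational roots 1/24 + (1/264)*sqrt(63481) and 1/24 - (1/264)*sqrt(63481); poles of order 1, moduli 1/24 + (1/264)*sqrt(63481) and -1/24 + (1/264)*sqrt(63481).
The radius of convergence is the smallest modulus among the singular points: -1/24 + (1/264)*sqrt(63481).


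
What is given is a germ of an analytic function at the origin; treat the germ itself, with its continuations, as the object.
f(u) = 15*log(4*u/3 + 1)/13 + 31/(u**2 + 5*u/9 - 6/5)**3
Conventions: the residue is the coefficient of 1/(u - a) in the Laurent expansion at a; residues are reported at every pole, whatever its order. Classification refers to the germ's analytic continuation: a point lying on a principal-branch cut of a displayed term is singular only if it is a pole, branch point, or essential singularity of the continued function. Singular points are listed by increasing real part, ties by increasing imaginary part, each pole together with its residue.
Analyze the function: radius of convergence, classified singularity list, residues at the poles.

Denominator factor (u**2 + 5*u/9 - 6/5)^3: discriminant 2069/405, real irrational roots -5/18 + (1/90)*sqrt(10345) and -5/18 - (1/90)*sqrt(10345); poles of order 3, moduli -5/18 + (1/90)*sqrt(10345) and 5/18 + (1/90)*sqrt(10345).
Branch term (15/13)*log(1 - u/(-3/4)): its argument vanishes at u = -3/4, a logarithmic branch point, modulus 3/4.
The radius of convergence is the smallest modulus among the singular points: 3/4.
The branch term is analytic at -5/18 - (1/90)*sqrt(10345) and contributes nothing to the residue; only the rational part matters.
The factor u**2 + 5*u/9 - 6/5 splits as (u - a)(u - a') with a = -5/18 - (1/90)*sqrt(10345), a' = -5/18 + (1/90)*sqrt(10345). At the order-3 pole a set g(u) = (u - a)^3*(rational part) = [31] / (u - a')^3.
Order-3 pole: residue = g''(a)/2; g''(-5/18 - (1/90)*sqrt(10345)) = -(549155700/8856894509)*sqrt(10345), so the residue is -(274577850/8856894509)*sqrt(10345).
The branch term is analytic at -5/18 + (1/90)*sqrt(10345) and contributes nothing to the residue; only the rational part matters.
The factor u**2 + 5*u/9 - 6/5 splits as (u - a)(u - a') with a = -5/18 + (1/90)*sqrt(10345), a' = -5/18 - (1/90)*sqrt(10345). At the order-3 pole a set g(u) = (u - a)^3*(rational part) = [31] / (u - a')^3.
Order-3 pole: residue = g''(a)/2; g''(-5/18 + (1/90)*sqrt(10345)) = (549155700/8856894509)*sqrt(10345), so the residue is (274577850/8856894509)*sqrt(10345).
List the singular points by increasing real part (a conjugate pair: the negative imaginary part first).

Radius of convergence at 0: 3/4.
At -5/18 - (1/90)*sqrt(10345): a pole of order 3; residue -(274577850/8856894509)*sqrt(10345).
At -3/4: a logarithmic branch point.
At -5/18 + (1/90)*sqrt(10345): a pole of order 3; residue (274577850/8856894509)*sqrt(10345).


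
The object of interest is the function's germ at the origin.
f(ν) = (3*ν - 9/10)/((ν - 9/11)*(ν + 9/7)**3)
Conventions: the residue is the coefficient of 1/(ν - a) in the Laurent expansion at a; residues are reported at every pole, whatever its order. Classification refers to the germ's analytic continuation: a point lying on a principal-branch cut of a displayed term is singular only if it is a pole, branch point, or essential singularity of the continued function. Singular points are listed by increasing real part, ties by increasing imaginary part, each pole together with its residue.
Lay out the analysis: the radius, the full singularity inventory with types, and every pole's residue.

Radius of convergence at 0: 9/11.
At -9/7: a pole of order 3; residue -788557/4723920.
At 9/11: a pole of order 1; residue 788557/4723920.

Denominator factor (ν + 9/7)^3: pole of order 3 at -9/7, modulus 9/7.
Denominator factor (ν - 9/11): pole of order 1 at 9/11, modulus 9/11.
The radius of convergence is the smallest modulus among the singular points: 9/11.
At the order-3 pole -9/7 set g(ν) = (ν - (-9/7))^3*f(ν) = (3*ν - 9/10)/(ν - 9/11).
Order-3 pole: residue = g''(a)/2; g''(-9/7) = -788557/2361960, so the residue is -788557/4723920.
At the order-1 pole 9/11 set g(ν) = (ν - (9/11))*f(ν) = (3*ν - 9/10)/(ν + 9/7)**3.
Simple pole: residue = g(a) at a = 9/11, which is 788557/4723920.
List the singular points by increasing real part (a conjugate pair: the negative imaginary part first).


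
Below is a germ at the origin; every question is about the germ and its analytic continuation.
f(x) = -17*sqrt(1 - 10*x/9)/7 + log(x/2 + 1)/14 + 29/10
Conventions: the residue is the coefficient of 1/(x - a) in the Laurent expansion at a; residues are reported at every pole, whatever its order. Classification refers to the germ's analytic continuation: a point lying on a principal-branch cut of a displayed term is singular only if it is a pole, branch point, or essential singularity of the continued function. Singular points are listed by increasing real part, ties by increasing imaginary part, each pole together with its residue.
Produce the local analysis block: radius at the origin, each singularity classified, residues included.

Radius of convergence at 0: 9/10.
At -2: a logarithmic branch point.
At 9/10: an algebraic (square-root) branch point.

Branch term (-17/7)*sqrt(1 - x/(9/10)): its argument vanishes at x = 9/10, a square-root branch point, modulus 9/10.
Branch term (1/14)*log(1 - x/(-2)): its argument vanishes at x = -2, a logarithmic branch point, modulus 2.
The radius of convergence is the smallest modulus among the singular points: 9/10.
List the singular points by increasing real part (a conjugate pair: the negative imaginary part first).


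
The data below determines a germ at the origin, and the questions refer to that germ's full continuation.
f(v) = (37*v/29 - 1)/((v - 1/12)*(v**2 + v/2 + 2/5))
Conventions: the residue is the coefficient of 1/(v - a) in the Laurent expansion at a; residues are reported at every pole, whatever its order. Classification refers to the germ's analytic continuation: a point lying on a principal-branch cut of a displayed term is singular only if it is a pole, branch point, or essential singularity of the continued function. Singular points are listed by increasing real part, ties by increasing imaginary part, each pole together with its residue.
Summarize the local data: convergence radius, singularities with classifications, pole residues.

Denominator factor (v - 1/12): pole of order 1 at 1/12, modulus 1/12.
Denominator factor (v**2 + v/2 + 2/5): discriminant -27/20, complex-conjugate roots (-1/4) + ((3/20)*sqrt(15))*i and (-1/4) - ((3/20)*sqrt(15))*i; poles of order 1, moduli (1/5)*sqrt(10) and (1/5)*sqrt(10).
The radius of convergence is the smallest modulus among the singular points: 1/12.
The factor v**2 + v/2 + 2/5 splits as (v - a)(v - a') with a = (-1/4) - ((3/20)*sqrt(15))*i, a' = (-1/4) + ((3/20)*sqrt(15))*i. At the order-1 pole a set g(v) = (v - a)*f(v) = [(37*v/29 - 1)/(v - 1/12)] / (v - a').
Simple pole: residue = g(a) at a = (-1/4) - ((3/20)*sqrt(15))*i, which is (9330/9367) + ((4038/9367)*sqrt(15))*i.
The factor v**2 + v/2 + 2/5 splits as (v - a)(v - a') with a = (-1/4) + ((3/20)*sqrt(15))*i, a' = (-1/4) - ((3/20)*sqrt(15))*i. At the order-1 pole a set g(v) = (v - a)*f(v) = [(37*v/29 - 1)/(v - 1/12)] / (v - a').
Simple pole: residue = g(a) at a = (-1/4) + ((3/20)*sqrt(15))*i, which is (9330/9367) - ((4038/9367)*sqrt(15))*i.
At the order-1 pole 1/12 set g(v) = (v - (1/12))*f(v) = (37*v/29 - 1)/(v**2 + v/2 + 2/5).
Simple pole: residue = g(a) at a = 1/12, which is -18660/9367.
List the singular points by increasing real part (a conjugate pair: the negative imaginary part first).

Radius of convergence at 0: 1/12.
At (-1/4) - ((3/20)*sqrt(15))*i: a pole of order 1; residue (9330/9367) + ((4038/9367)*sqrt(15))*i.
At (-1/4) + ((3/20)*sqrt(15))*i: a pole of order 1; residue (9330/9367) - ((4038/9367)*sqrt(15))*i.
At 1/12: a pole of order 1; residue -18660/9367.


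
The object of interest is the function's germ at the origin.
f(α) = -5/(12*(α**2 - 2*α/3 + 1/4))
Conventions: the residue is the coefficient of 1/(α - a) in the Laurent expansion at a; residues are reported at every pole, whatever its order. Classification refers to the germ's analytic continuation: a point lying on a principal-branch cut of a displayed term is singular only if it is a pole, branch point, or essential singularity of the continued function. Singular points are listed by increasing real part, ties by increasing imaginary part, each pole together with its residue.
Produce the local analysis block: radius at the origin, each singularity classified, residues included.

Radius of convergence at 0: 1/2.
At (1/3) - ((1/6)*sqrt(5))*i: a pole of order 1; residue -((1/4)*sqrt(5))*i.
At (1/3) + ((1/6)*sqrt(5))*i: a pole of order 1; residue ((1/4)*sqrt(5))*i.

Denominator factor (α**2 - 2*α/3 + 1/4): discriminant -5/9, complex-conjugate roots (1/3) + ((1/6)*sqrt(5))*i and (1/3) - ((1/6)*sqrt(5))*i; poles of order 1, moduli 1/2 and 1/2.
The radius of convergence is the smallest modulus among the singular points: 1/2.
The factor α**2 - 2*α/3 + 1/4 splits as (α - a)(α - a') with a = (1/3) - ((1/6)*sqrt(5))*i, a' = (1/3) + ((1/6)*sqrt(5))*i. At the order-1 pole a set g(α) = (α - a)*f(α) = [-5/12] / (α - a').
Simple pole: residue = g(a) at a = (1/3) - ((1/6)*sqrt(5))*i, which is -((1/4)*sqrt(5))*i.
The factor α**2 - 2*α/3 + 1/4 splits as (α - a)(α - a') with a = (1/3) + ((1/6)*sqrt(5))*i, a' = (1/3) - ((1/6)*sqrt(5))*i. At the order-1 pole a set g(α) = (α - a)*f(α) = [-5/12] / (α - a').
Simple pole: residue = g(a) at a = (1/3) + ((1/6)*sqrt(5))*i, which is ((1/4)*sqrt(5))*i.
List the singular points by increasing real part (a conjugate pair: the negative imaginary part first).


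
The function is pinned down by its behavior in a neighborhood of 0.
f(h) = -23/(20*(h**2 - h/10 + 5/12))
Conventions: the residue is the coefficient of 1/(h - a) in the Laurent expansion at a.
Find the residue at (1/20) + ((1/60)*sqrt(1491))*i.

The residue is ((23/994)*sqrt(1491))*i.

The factor h**2 - h/10 + 5/12 splits as (h - a)(h - a') with a = (1/20) + ((1/60)*sqrt(1491))*i, a' = (1/20) - ((1/60)*sqrt(1491))*i. At the order-1 pole a set g(h) = (h - a)*f(h) = [-23/20] / (h - a').
Simple pole: residue = g(a) at a = (1/20) + ((1/60)*sqrt(1491))*i, which is ((23/994)*sqrt(1491))*i.


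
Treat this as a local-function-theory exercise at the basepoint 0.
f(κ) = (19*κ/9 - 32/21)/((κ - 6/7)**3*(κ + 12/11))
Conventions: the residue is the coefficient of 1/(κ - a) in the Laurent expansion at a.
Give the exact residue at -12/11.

At the order-1 pole -12/11 set g(κ) = (κ - (-12/11))*f(κ) = (19*κ/9 - 32/21)/(κ - 6/7)**3.
Simple pole: residue = g(a) at a = -12/11, which is 1310309/2531250.

The residue is 1310309/2531250.


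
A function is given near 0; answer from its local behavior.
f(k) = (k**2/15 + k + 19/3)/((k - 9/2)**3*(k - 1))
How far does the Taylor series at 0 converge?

The radius of convergence is 1.

Denominator factor (k - 9/2)^3: pole of order 3 at 9/2, modulus 9/2.
Denominator factor (k - 1): pole of order 1 at 1, modulus 1.
The radius of convergence is the smallest modulus among the singular points: 1.


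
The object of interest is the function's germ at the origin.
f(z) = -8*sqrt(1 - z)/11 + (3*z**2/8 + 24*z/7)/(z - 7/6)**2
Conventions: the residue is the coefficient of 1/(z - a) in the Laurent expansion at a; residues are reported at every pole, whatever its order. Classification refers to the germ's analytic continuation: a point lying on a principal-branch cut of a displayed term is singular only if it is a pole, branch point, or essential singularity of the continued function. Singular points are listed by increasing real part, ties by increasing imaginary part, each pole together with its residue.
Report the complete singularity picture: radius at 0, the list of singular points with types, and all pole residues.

Denominator factor (z - 7/6)^2: pole of order 2 at 7/6, modulus 7/6.
Branch term (-8/11)*sqrt(1 - z/(1)): its argument vanishes at z = 1, a square-root branch point, modulus 1.
The radius of convergence is the smallest modulus among the singular points: 1.
The branch term is analytic at 7/6 and contributes nothing to the residue; only the rational part matters.
At the order-2 pole 7/6 set g(z) = (z - (7/6))^2*(rational part) = 3*z**2/8 + 24*z/7.
Order-2 pole: residue = g'(a); g'(7/6) = 241/56, so the residue is 241/56.
List the singular points by increasing real part (a conjugate pair: the negative imaginary part first).

Radius of convergence at 0: 1.
At 1: an algebraic (square-root) branch point.
At 7/6: a pole of order 2; residue 241/56.


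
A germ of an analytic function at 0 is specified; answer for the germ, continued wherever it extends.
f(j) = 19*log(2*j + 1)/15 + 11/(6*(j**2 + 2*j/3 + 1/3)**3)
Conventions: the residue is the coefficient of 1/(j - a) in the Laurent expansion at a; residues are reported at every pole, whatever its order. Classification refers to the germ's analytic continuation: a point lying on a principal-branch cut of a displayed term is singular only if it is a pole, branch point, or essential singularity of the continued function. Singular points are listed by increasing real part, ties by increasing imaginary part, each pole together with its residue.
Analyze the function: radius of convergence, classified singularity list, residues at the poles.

Denominator factor (j**2 + 2*j/3 + 1/3)^3: discriminant -8/9, complex-conjugate roots (-1/3) + ((1/3)*sqrt(2))*i and (-1/3) - ((1/3)*sqrt(2))*i; poles of order 3, moduli (1/3)*sqrt(3) and (1/3)*sqrt(3).
Branch term (19/15)*log(1 - j/(-1/2)): its argument vanishes at j = -1/2, a logarithmic branch point, modulus 1/2.
The radius of convergence is the smallest modulus among the singular points: 1/2.
The branch term is analytic at (-1/3) - ((1/3)*sqrt(2))*i and contributes nothing to the residue; only the rational part matters.
The factor j**2 + 2*j/3 + 1/3 splits as (j - a)(j - a') with a = (-1/3) - ((1/3)*sqrt(2))*i, a' = (-1/3) + ((1/3)*sqrt(2))*i. At the order-3 pole a set g(j) = (j - a)^3*(rational part) = [11/6] / (j - a')^3.
Order-3 pole: residue = g''(a)/2; g''((-1/3) - ((1/3)*sqrt(2))*i) = ((2673/128)*sqrt(2))*i, so the residue is ((2673/256)*sqrt(2))*i.
The branch term is analytic at (-1/3) + ((1/3)*sqrt(2))*i and contributes nothing to the residue; only the rational part matters.
The factor j**2 + 2*j/3 + 1/3 splits as (j - a)(j - a') with a = (-1/3) + ((1/3)*sqrt(2))*i, a' = (-1/3) - ((1/3)*sqrt(2))*i. At the order-3 pole a set g(j) = (j - a)^3*(rational part) = [11/6] / (j - a')^3.
Order-3 pole: residue = g''(a)/2; g''((-1/3) + ((1/3)*sqrt(2))*i) = -((2673/128)*sqrt(2))*i, so the residue is -((2673/256)*sqrt(2))*i.
List the singular points by increasing real part (a conjugate pair: the negative imaginary part first).

Radius of convergence at 0: 1/2.
At -1/2: a logarithmic branch point.
At (-1/3) - ((1/3)*sqrt(2))*i: a pole of order 3; residue ((2673/256)*sqrt(2))*i.
At (-1/3) + ((1/3)*sqrt(2))*i: a pole of order 3; residue -((2673/256)*sqrt(2))*i.


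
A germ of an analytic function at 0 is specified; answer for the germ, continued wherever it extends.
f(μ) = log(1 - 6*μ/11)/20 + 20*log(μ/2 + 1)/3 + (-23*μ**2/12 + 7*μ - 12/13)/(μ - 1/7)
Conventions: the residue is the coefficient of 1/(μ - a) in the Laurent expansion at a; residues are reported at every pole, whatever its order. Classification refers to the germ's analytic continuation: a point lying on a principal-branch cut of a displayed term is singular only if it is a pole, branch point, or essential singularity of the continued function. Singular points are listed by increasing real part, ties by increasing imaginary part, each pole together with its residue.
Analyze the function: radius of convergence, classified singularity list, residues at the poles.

Denominator factor (μ - 1/7): pole of order 1 at 1/7, modulus 1/7.
Branch term (20/3)*log(1 - μ/(-2)): its argument vanishes at μ = -2, a logarithmic branch point, modulus 2.
Branch term (1/20)*log(1 - μ/(11/6)): its argument vanishes at μ = 11/6, a logarithmic branch point, modulus 11/6.
The radius of convergence is the smallest modulus among the singular points: 1/7.
The branch terms are analytic at 1/7 and contribute nothing to the residue; only the rational part matters.
At the order-1 pole 1/7 set g(μ) = (μ - (1/7))*(rational part) = -23*μ**2/12 + 7*μ - 12/13.
Simple pole: residue = g(a) at a = 1/7, which is 289/7644.
List the singular points by increasing real part (a conjugate pair: the negative imaginary part first).

Radius of convergence at 0: 1/7.
At -2: a logarithmic branch point.
At 1/7: a pole of order 1; residue 289/7644.
At 11/6: a logarithmic branch point.


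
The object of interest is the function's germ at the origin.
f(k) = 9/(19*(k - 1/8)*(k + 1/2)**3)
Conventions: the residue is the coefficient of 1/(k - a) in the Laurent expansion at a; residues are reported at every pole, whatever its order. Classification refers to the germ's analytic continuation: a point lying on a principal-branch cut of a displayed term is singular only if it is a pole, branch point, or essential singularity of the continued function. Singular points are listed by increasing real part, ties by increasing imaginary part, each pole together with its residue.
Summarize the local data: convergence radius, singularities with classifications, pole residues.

Radius of convergence at 0: 1/8.
At -1/2: a pole of order 3; residue -4608/2375.
At 1/8: a pole of order 1; residue 4608/2375.

Denominator factor (k + 1/2)^3: pole of order 3 at -1/2, modulus 1/2.
Denominator factor (k - 1/8): pole of order 1 at 1/8, modulus 1/8.
The radius of convergence is the smallest modulus among the singular points: 1/8.
At the order-3 pole -1/2 set g(k) = (k - (-1/2))^3*f(k) = 9/(19*(k - 1/8)).
Order-3 pole: residue = g''(a)/2; g''(-1/2) = -9216/2375, so the residue is -4608/2375.
At the order-1 pole 1/8 set g(k) = (k - (1/8))*f(k) = 9/(19*(k + 1/2)**3).
Simple pole: residue = g(a) at a = 1/8, which is 4608/2375.
List the singular points by increasing real part (a conjugate pair: the negative imaginary part first).


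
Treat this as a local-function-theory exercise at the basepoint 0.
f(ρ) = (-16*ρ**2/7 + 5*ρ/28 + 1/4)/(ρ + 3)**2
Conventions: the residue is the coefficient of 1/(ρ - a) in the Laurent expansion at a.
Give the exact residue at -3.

At the order-2 pole -3 set g(ρ) = (ρ - (-3))^2*f(ρ) = -16*ρ**2/7 + 5*ρ/28 + 1/4.
Order-2 pole: residue = g'(a); g'(-3) = 389/28, so the residue is 389/28.

The residue is 389/28.


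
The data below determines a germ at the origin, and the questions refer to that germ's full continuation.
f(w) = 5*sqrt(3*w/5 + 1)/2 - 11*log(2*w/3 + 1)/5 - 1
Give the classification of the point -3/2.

The point is a logarithmic branch point.

The term (-11/5)*log(1 - w/(-3/2)) has argument 1 - -3/2/(-3/2) = 0 at -3/2: a logarithmic (infinitely-sheeted) branch point; the remaining terms are analytic or single-valued there.


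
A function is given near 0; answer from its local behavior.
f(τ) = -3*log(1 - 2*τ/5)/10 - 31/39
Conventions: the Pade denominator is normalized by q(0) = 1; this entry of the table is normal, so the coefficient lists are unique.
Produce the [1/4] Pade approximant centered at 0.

Taylor coefficients needed (expand at 0): a_0 = -31/39, a_1 = 3/25, a_2 = 3/125, a_3 = 4/625, a_4 = 6/3125, a_5 = 48/78125.
Write the denominator as Q(τ) = 1 + q1*τ + q2*τ^2 + q3*τ^3 + q4*τ^4. Requiring Q*f - P = O(τ^6) with deg P <= 1 kills the coefficients of τ^2..τ^5 in Q*f:
  τ^2: a_2 + q1*a_1 + q2*a_0 = 0, i.e. 3/125 + (3/25)*q1 + (-31/39)*q2 = 0.
  τ^3: a_3 + q1*a_2 + q2*a_1 + q3*a_0 = 0, i.e. 4/625 + (3/125)*q1 + (3/25)*q2 + (-31/39)*q3 = 0.
  τ^4: a_4 + q1*a_3 + q2*a_2 + q3*a_1 + q4*a_0 = 0, i.e. 6/3125 + (4/625)*q1 + (3/125)*q2 + (3/25)*q3 + (-31/39)*q4 = 0.
  τ^5: a_5 + q1*a_4 + q2*a_3 + q3*a_2 + q4*a_1 = 0, i.e. 48/78125 + (6/3125)*q1 + (4/625)*q2 + (3/125)*q3 + (3/25)*q4 = 0.
Solving this linear system: q1 = -33708313/128607365, q2 = -6028776/643036825, q3 = -164307/128607365, q4 = -13730223/80379603125.
The numerator is Q*f truncated at degree 1: P0 = a_0 = -31/39; P1 = a_1 + q1*a_0 = 8234200856/25078436175.

The Pade approximant has numerator coefficients [-31/39, 8234200856/25078436175]; denominator coefficients [1, -33708313/128607365, -6028776/643036825, -164307/128607365, -13730223/80379603125].


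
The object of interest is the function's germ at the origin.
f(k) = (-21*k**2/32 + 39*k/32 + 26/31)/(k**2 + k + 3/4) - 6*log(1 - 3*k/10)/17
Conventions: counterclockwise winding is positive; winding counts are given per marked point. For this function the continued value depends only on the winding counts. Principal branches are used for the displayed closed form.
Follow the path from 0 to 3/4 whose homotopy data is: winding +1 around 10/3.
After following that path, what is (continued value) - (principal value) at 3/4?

Continued minus principal equals -(12/17)*pi*i.

The rational part is single-valued and drops out of the difference; each branch term changes only by its own monodromy.
(-6/17)*log(1 - k/(10/3)): each positive loop around 10/3 adds 2*pi*i to the log, so winding +1 contributes (-6/17)*(1)*2*pi*i = -(12/17)*pi*i.
Summing the contributions at k = 3/4 gives -(12/17)*pi*i.


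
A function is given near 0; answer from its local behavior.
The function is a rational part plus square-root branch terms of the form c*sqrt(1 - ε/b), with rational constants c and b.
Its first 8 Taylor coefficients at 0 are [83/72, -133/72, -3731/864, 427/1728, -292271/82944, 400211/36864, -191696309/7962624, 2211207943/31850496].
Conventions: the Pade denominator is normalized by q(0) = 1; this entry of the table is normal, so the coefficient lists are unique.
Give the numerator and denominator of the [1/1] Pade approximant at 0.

The Pade approximant has numerator coefficients [83/72, -74563/16416]; denominator coefficients [1, -533/228].

Taylor coefficients needed (read off): a_0 = 83/72, a_1 = -133/72, a_2 = -3731/864.
Write the denominator as Q(ε) = 1 + q1*ε. Requiring Q*f - P = O(ε^3) with deg P <= 1 kills the coefficients of ε^2..ε^2 in Q*f:
  ε^2: a_2 + q1*a_1 = 0, i.e. -3731/864 + (-133/72)*q1 = 0.
Solving this linear system: q1 = -533/228.
The numerator is Q*f truncated at degree 1: P0 = a_0 = 83/72; P1 = a_1 + q1*a_0 = -74563/16416.


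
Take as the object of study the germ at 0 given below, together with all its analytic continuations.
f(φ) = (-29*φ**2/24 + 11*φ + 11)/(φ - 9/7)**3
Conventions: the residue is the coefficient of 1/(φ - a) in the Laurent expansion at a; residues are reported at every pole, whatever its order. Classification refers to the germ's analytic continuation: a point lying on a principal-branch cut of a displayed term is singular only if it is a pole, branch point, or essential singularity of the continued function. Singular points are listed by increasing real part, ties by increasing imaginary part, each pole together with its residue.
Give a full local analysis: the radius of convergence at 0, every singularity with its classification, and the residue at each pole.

Radius of convergence at 0: 9/7.
At 9/7: a pole of order 3; residue -29/24.

Denominator factor (φ - 9/7)^3: pole of order 3 at 9/7, modulus 9/7.
The radius of convergence is the smallest modulus among the singular points: 9/7.
At the order-3 pole 9/7 set g(φ) = (φ - (9/7))^3*f(φ) = -29*φ**2/24 + 11*φ + 11.
Order-3 pole: residue = g''(a)/2; g''(9/7) = -29/12, so the residue is -29/24.


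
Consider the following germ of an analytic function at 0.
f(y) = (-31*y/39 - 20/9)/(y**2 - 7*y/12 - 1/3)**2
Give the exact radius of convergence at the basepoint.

Denominator factor (y**2 - 7*y/12 - 1/3)^2: discriminant 241/144, real irrational roots 7/24 + (1/24)*sqrt(241) and 7/24 - (1/24)*sqrt(241); poles of order 2, moduli 7/24 + (1/24)*sqrt(241) and -7/24 + (1/24)*sqrt(241).
The radius of convergence is the smallest modulus among the singular points: -7/24 + (1/24)*sqrt(241).

The radius of convergence is -7/24 + (1/24)*sqrt(241).


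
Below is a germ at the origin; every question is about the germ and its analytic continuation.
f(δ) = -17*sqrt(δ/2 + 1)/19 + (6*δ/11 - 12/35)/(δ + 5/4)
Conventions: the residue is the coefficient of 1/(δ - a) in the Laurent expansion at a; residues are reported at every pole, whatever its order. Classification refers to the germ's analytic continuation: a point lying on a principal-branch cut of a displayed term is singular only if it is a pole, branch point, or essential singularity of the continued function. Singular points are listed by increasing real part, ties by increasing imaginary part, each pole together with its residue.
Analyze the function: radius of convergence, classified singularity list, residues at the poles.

Denominator factor (δ + 5/4): pole of order 1 at -5/4, modulus 5/4.
Branch term (-17/19)*sqrt(1 - δ/(-2)): its argument vanishes at δ = -2, a square-root branch point, modulus 2.
The radius of convergence is the smallest modulus among the singular points: 5/4.
The branch term is analytic at -5/4 and contributes nothing to the residue; only the rational part matters.
At the order-1 pole -5/4 set g(δ) = (δ - (-5/4))*(rational part) = 6*δ/11 - 12/35.
Simple pole: residue = g(a) at a = -5/4, which is -789/770.
List the singular points by increasing real part (a conjugate pair: the negative imaginary part first).

Radius of convergence at 0: 5/4.
At -2: an algebraic (square-root) branch point.
At -5/4: a pole of order 1; residue -789/770.


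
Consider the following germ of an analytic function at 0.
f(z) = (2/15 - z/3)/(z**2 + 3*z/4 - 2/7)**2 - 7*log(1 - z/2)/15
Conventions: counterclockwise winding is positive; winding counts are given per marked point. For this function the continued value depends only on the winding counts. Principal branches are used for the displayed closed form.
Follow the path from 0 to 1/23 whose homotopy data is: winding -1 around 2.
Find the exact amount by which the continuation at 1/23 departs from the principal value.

The rational part is single-valued and drops out of the difference; each branch term changes only by its own monodromy.
(-7/15)*log(1 - z/(2)): each positive loop around 2 adds 2*pi*i to the log, so winding -1 contributes (-7/15)*(-1)*2*pi*i = (14/15)*pi*i.
Summing the contributions at z = 1/23 gives (14/15)*pi*i.

Continued minus principal equals (14/15)*pi*i.


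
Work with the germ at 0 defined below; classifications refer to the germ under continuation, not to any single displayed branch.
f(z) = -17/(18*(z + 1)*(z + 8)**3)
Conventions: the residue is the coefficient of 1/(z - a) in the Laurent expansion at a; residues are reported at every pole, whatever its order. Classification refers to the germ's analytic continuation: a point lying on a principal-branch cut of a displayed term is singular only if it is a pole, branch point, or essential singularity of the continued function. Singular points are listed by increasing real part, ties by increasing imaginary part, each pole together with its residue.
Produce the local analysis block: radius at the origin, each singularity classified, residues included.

Denominator factor (z + 1): pole of order 1 at -1, modulus 1.
Denominator factor (z + 8)^3: pole of order 3 at -8, modulus 8.
The radius of convergence is the smallest modulus among the singular points: 1.
At the order-3 pole -8 set g(z) = (z - (-8))^3*f(z) = -17/(18*(z + 1)).
Order-3 pole: residue = g''(a)/2; g''(-8) = 17/3087, so the residue is 17/6174.
At the order-1 pole -1 set g(z) = (z - (-1))*f(z) = -17/(18*(z + 8)**3).
Simple pole: residue = g(a) at a = -1, which is -17/6174.
List the singular points by increasing real part (a conjugate pair: the negative imaginary part first).

Radius of convergence at 0: 1.
At -8: a pole of order 3; residue 17/6174.
At -1: a pole of order 1; residue -17/6174.


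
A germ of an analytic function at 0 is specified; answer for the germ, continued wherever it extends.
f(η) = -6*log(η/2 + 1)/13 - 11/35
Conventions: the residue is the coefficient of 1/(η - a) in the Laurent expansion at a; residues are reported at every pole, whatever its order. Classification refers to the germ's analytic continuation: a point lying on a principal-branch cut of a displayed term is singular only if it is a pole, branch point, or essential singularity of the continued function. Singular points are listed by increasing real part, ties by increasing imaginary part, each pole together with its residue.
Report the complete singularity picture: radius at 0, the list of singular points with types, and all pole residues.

Branch term (-6/13)*log(1 - η/(-2)): its argument vanishes at η = -2, a logarithmic branch point, modulus 2.
The radius of convergence is the smallest modulus among the singular points: 2.

Radius of convergence at 0: 2.
At -2: a logarithmic branch point.


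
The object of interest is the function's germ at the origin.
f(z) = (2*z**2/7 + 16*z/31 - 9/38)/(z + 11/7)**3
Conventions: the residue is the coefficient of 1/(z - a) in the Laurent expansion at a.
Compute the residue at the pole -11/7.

At the order-3 pole -11/7 set g(z) = (z - (-11/7))^3*f(z) = 2*z**2/7 + 16*z/31 - 9/38.
Order-3 pole: residue = g''(a)/2; g''(-11/7) = 4/7, so the residue is 2/7.

The residue is 2/7.


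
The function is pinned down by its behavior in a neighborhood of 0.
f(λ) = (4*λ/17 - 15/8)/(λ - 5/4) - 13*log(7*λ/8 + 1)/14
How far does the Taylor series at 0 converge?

The radius of convergence is 8/7.

Denominator factor (λ - 5/4): pole of order 1 at 5/4, modulus 5/4.
Branch term (-13/14)*log(1 - λ/(-8/7)): its argument vanishes at λ = -8/7, a logarithmic branch point, modulus 8/7.
The radius of convergence is the smallest modulus among the singular points: 8/7.


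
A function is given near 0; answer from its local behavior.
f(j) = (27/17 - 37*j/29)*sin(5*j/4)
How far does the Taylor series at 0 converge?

The radius of convergence is infinite.

The factor sin(5*j/4) is entire and contributes no finite singular point.
The polynomial part has no poles.
No finite singular points: the Taylor series at 0 converges everywhere.


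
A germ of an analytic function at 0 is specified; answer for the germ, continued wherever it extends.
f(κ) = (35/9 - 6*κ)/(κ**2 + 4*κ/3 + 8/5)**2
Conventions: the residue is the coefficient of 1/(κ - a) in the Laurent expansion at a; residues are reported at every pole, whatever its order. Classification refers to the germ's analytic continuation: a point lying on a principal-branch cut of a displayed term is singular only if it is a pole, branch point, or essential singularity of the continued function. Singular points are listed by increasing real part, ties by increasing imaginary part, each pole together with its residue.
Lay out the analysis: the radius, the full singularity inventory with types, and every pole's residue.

Radius of convergence at 0: (2/5)*sqrt(10).
At (-2/3) - ((2/15)*sqrt(65))*i: a pole of order 2; residue ((1065/5408)*sqrt(65))*i.
At (-2/3) + ((2/15)*sqrt(65))*i: a pole of order 2; residue -((1065/5408)*sqrt(65))*i.

Denominator factor (κ**2 + 4*κ/3 + 8/5)^2: discriminant -208/45, complex-conjugate roots (-2/3) + ((2/15)*sqrt(65))*i and (-2/3) - ((2/15)*sqrt(65))*i; poles of order 2, moduli (2/5)*sqrt(10) and (2/5)*sqrt(10).
The radius of convergence is the smallest modulus among the singular points: (2/5)*sqrt(10).
The factor κ**2 + 4*κ/3 + 8/5 splits as (κ - a)(κ - a') with a = (-2/3) - ((2/15)*sqrt(65))*i, a' = (-2/3) + ((2/15)*sqrt(65))*i. At the order-2 pole a set g(κ) = (κ - a)^2*f(κ) = [35/9 - 6*κ] / (κ - a')^2.
Order-2 pole: residue = g'(a); g'((-2/3) - ((2/15)*sqrt(65))*i) = ((1065/5408)*sqrt(65))*i, so the residue is ((1065/5408)*sqrt(65))*i.
The factor κ**2 + 4*κ/3 + 8/5 splits as (κ - a)(κ - a') with a = (-2/3) + ((2/15)*sqrt(65))*i, a' = (-2/3) - ((2/15)*sqrt(65))*i. At the order-2 pole a set g(κ) = (κ - a)^2*f(κ) = [35/9 - 6*κ] / (κ - a')^2.
Order-2 pole: residue = g'(a); g'((-2/3) + ((2/15)*sqrt(65))*i) = -((1065/5408)*sqrt(65))*i, so the residue is -((1065/5408)*sqrt(65))*i.
List the singular points by increasing real part (a conjugate pair: the negative imaginary part first).


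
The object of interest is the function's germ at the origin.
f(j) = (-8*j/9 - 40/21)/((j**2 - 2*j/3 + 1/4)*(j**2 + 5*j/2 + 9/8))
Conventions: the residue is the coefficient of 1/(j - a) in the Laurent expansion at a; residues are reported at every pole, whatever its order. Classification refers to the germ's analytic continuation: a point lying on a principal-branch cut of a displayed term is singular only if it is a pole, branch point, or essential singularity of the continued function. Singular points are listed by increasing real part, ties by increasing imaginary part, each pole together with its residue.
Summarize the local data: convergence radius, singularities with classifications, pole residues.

Radius of convergence at 0: 1/2.
At -5/4 - (1/4)*sqrt(7): a pole of order 1; residue -10592/20643 + (9888/48167)*sqrt(7).
At -5/4 + (1/4)*sqrt(7): a pole of order 1; residue -10592/20643 - (9888/48167)*sqrt(7).
At (1/3) - ((1/6)*sqrt(5))*i: a pole of order 1; residue (10592/20643) - ((56128/103215)*sqrt(5))*i.
At (1/3) + ((1/6)*sqrt(5))*i: a pole of order 1; residue (10592/20643) + ((56128/103215)*sqrt(5))*i.

Denominator factor (j**2 + 5*j/2 + 9/8): discriminant 7/4, real irrational roots -5/4 + (1/4)*sqrt(7) and -5/4 - (1/4)*sqrt(7); poles of order 1, moduli 5/4 - (1/4)*sqrt(7) and 5/4 + (1/4)*sqrt(7).
Denominator factor (j**2 - 2*j/3 + 1/4): discriminant -5/9, complex-conjugate roots (1/3) + ((1/6)*sqrt(5))*i and (1/3) - ((1/6)*sqrt(5))*i; poles of order 1, moduli 1/2 and 1/2.
The radius of convergence is the smallest modulus among the singular points: 1/2.
The factor j**2 + 5*j/2 + 9/8 splits as (j - a)(j - a') with a = -5/4 - (1/4)*sqrt(7), a' = -5/4 + (1/4)*sqrt(7). At the order-1 pole a set g(j) = (j - a)*f(j) = [(-8*j/9 - 40/21)/(j**2 - 2*j/3 + 1/4)] / (j - a').
Simple pole: residue = g(a) at a = -5/4 - (1/4)*sqrt(7), which is -10592/20643 + (9888/48167)*sqrt(7).
The factor j**2 + 5*j/2 + 9/8 splits as (j - a)(j - a') with a = -5/4 + (1/4)*sqrt(7), a' = -5/4 - (1/4)*sqrt(7). At the order-1 pole a set g(j) = (j - a)*f(j) = [(-8*j/9 - 40/21)/(j**2 - 2*j/3 + 1/4)] / (j - a').
Simple pole: residue = g(a) at a = -5/4 + (1/4)*sqrt(7), which is -10592/20643 - (9888/48167)*sqrt(7).
The factor j**2 - 2*j/3 + 1/4 splits as (j - a)(j - a') with a = (1/3) - ((1/6)*sqrt(5))*i, a' = (1/3) + ((1/6)*sqrt(5))*i. At the order-1 pole a set g(j) = (j - a)*f(j) = [(-8*j/9 - 40/21)/(j**2 + 5*j/2 + 9/8)] / (j - a').
Simple pole: residue = g(a) at a = (1/3) - ((1/6)*sqrt(5))*i, which is (10592/20643) - ((56128/103215)*sqrt(5))*i.
The factor j**2 - 2*j/3 + 1/4 splits as (j - a)(j - a') with a = (1/3) + ((1/6)*sqrt(5))*i, a' = (1/3) - ((1/6)*sqrt(5))*i. At the order-1 pole a set g(j) = (j - a)*f(j) = [(-8*j/9 - 40/21)/(j**2 + 5*j/2 + 9/8)] / (j - a').
Simple pole: residue = g(a) at a = (1/3) + ((1/6)*sqrt(5))*i, which is (10592/20643) + ((56128/103215)*sqrt(5))*i.
List the singular points by increasing real part (a conjugate pair: the negative imaginary part first).
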